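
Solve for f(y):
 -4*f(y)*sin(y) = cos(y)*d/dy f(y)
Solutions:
 f(y) = C1*cos(y)^4


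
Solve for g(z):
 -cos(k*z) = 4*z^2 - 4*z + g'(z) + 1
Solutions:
 g(z) = C1 - 4*z^3/3 + 2*z^2 - z - sin(k*z)/k


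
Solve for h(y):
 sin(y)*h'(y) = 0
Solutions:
 h(y) = C1


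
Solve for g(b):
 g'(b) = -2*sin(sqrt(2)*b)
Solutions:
 g(b) = C1 + sqrt(2)*cos(sqrt(2)*b)


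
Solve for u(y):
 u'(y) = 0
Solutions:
 u(y) = C1


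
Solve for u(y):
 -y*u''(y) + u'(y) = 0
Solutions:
 u(y) = C1 + C2*y^2


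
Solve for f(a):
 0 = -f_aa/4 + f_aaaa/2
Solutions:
 f(a) = C1 + C2*a + C3*exp(-sqrt(2)*a/2) + C4*exp(sqrt(2)*a/2)


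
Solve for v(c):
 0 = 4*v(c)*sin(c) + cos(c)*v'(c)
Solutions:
 v(c) = C1*cos(c)^4


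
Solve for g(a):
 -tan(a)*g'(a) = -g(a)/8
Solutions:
 g(a) = C1*sin(a)^(1/8)


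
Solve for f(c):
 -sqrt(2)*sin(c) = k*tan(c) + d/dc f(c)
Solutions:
 f(c) = C1 + k*log(cos(c)) + sqrt(2)*cos(c)


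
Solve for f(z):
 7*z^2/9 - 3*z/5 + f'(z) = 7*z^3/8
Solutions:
 f(z) = C1 + 7*z^4/32 - 7*z^3/27 + 3*z^2/10


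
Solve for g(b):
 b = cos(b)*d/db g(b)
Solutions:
 g(b) = C1 + Integral(b/cos(b), b)


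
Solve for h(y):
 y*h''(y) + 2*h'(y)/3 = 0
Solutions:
 h(y) = C1 + C2*y^(1/3)


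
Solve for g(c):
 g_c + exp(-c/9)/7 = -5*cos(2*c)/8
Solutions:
 g(c) = C1 - 5*sin(2*c)/16 + 9*exp(-c/9)/7


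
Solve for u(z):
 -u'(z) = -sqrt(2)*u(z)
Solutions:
 u(z) = C1*exp(sqrt(2)*z)


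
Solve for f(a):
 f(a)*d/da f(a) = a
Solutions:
 f(a) = -sqrt(C1 + a^2)
 f(a) = sqrt(C1 + a^2)


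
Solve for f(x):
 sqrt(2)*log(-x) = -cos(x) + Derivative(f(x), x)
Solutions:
 f(x) = C1 + sqrt(2)*x*(log(-x) - 1) + sin(x)


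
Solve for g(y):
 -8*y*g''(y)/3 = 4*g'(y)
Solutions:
 g(y) = C1 + C2/sqrt(y)


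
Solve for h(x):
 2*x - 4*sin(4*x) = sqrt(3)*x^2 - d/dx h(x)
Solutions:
 h(x) = C1 + sqrt(3)*x^3/3 - x^2 - cos(4*x)


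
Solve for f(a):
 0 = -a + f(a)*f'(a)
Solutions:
 f(a) = -sqrt(C1 + a^2)
 f(a) = sqrt(C1 + a^2)


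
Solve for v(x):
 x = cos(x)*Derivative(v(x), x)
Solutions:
 v(x) = C1 + Integral(x/cos(x), x)


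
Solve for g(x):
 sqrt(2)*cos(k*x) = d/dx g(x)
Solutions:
 g(x) = C1 + sqrt(2)*sin(k*x)/k


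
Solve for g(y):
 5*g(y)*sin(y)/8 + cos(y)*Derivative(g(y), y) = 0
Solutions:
 g(y) = C1*cos(y)^(5/8)


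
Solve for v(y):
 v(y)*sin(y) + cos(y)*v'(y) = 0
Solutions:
 v(y) = C1*cos(y)


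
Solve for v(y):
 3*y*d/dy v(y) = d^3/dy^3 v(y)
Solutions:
 v(y) = C1 + Integral(C2*airyai(3^(1/3)*y) + C3*airybi(3^(1/3)*y), y)


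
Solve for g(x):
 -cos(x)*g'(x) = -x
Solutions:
 g(x) = C1 + Integral(x/cos(x), x)


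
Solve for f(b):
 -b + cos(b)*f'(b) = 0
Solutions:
 f(b) = C1 + Integral(b/cos(b), b)


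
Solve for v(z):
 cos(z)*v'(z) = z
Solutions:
 v(z) = C1 + Integral(z/cos(z), z)


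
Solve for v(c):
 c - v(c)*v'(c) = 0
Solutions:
 v(c) = -sqrt(C1 + c^2)
 v(c) = sqrt(C1 + c^2)


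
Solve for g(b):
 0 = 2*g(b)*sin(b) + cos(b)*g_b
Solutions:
 g(b) = C1*cos(b)^2


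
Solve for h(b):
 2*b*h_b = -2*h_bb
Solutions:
 h(b) = C1 + C2*erf(sqrt(2)*b/2)


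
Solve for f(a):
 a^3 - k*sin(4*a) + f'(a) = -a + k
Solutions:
 f(a) = C1 - a^4/4 - a^2/2 + a*k - k*cos(4*a)/4


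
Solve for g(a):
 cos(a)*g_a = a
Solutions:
 g(a) = C1 + Integral(a/cos(a), a)


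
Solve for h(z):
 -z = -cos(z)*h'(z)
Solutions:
 h(z) = C1 + Integral(z/cos(z), z)


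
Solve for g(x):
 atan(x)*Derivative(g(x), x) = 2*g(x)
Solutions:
 g(x) = C1*exp(2*Integral(1/atan(x), x))


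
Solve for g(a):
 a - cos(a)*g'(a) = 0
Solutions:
 g(a) = C1 + Integral(a/cos(a), a)


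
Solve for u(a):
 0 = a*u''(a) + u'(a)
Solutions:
 u(a) = C1 + C2*log(a)


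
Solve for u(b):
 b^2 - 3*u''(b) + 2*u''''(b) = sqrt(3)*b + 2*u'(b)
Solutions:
 u(b) = C1 + C2*exp(-2^(1/3)*b*(2^(1/3)/(sqrt(2) + 2)^(1/3) + (sqrt(2) + 2)^(1/3))/4)*sin(2^(1/3)*sqrt(3)*b*(-(sqrt(2) + 2)^(1/3) + 2^(1/3)/(sqrt(2) + 2)^(1/3))/4) + C3*exp(-2^(1/3)*b*(2^(1/3)/(sqrt(2) + 2)^(1/3) + (sqrt(2) + 2)^(1/3))/4)*cos(2^(1/3)*sqrt(3)*b*(-(sqrt(2) + 2)^(1/3) + 2^(1/3)/(sqrt(2) + 2)^(1/3))/4) + C4*exp(2^(1/3)*b*(2^(1/3)/(sqrt(2) + 2)^(1/3) + (sqrt(2) + 2)^(1/3))/2) + b^3/6 - 3*b^2/4 - sqrt(3)*b^2/4 + 3*sqrt(3)*b/4 + 9*b/4


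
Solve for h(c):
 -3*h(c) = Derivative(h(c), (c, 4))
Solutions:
 h(c) = (C1*sin(sqrt(2)*3^(1/4)*c/2) + C2*cos(sqrt(2)*3^(1/4)*c/2))*exp(-sqrt(2)*3^(1/4)*c/2) + (C3*sin(sqrt(2)*3^(1/4)*c/2) + C4*cos(sqrt(2)*3^(1/4)*c/2))*exp(sqrt(2)*3^(1/4)*c/2)


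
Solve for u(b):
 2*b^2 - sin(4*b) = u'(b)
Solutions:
 u(b) = C1 + 2*b^3/3 + cos(4*b)/4


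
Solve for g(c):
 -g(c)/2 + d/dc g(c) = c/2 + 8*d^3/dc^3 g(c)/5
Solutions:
 g(c) = C1*exp(30^(1/3)*c*(30^(1/3)/(sqrt(51) + 9)^(1/3) + (sqrt(51) + 9)^(1/3))/24)*sin(10^(1/3)*3^(1/6)*c*(-3^(2/3)*(sqrt(51) + 9)^(1/3) + 3*10^(1/3)/(sqrt(51) + 9)^(1/3))/24) + C2*exp(30^(1/3)*c*(30^(1/3)/(sqrt(51) + 9)^(1/3) + (sqrt(51) + 9)^(1/3))/24)*cos(10^(1/3)*3^(1/6)*c*(-3^(2/3)*(sqrt(51) + 9)^(1/3) + 3*10^(1/3)/(sqrt(51) + 9)^(1/3))/24) + C3*exp(-30^(1/3)*c*(30^(1/3)/(sqrt(51) + 9)^(1/3) + (sqrt(51) + 9)^(1/3))/12) - c - 2


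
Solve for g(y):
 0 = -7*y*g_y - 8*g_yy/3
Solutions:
 g(y) = C1 + C2*erf(sqrt(21)*y/4)


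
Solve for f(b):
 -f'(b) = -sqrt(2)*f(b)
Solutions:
 f(b) = C1*exp(sqrt(2)*b)


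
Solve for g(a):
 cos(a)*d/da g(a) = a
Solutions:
 g(a) = C1 + Integral(a/cos(a), a)


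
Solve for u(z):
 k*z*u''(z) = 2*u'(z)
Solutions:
 u(z) = C1 + z^(((re(k) + 2)*re(k) + im(k)^2)/(re(k)^2 + im(k)^2))*(C2*sin(2*log(z)*Abs(im(k))/(re(k)^2 + im(k)^2)) + C3*cos(2*log(z)*im(k)/(re(k)^2 + im(k)^2)))


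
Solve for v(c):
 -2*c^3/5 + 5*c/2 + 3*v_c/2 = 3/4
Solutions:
 v(c) = C1 + c^4/15 - 5*c^2/6 + c/2


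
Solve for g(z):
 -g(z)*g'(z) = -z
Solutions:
 g(z) = -sqrt(C1 + z^2)
 g(z) = sqrt(C1 + z^2)


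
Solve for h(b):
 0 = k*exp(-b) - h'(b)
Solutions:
 h(b) = C1 - k*exp(-b)


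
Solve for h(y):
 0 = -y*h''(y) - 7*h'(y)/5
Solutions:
 h(y) = C1 + C2/y^(2/5)


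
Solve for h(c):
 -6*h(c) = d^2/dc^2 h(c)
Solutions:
 h(c) = C1*sin(sqrt(6)*c) + C2*cos(sqrt(6)*c)


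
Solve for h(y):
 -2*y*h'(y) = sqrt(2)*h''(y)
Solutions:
 h(y) = C1 + C2*erf(2^(3/4)*y/2)


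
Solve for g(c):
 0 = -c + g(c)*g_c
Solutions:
 g(c) = -sqrt(C1 + c^2)
 g(c) = sqrt(C1 + c^2)


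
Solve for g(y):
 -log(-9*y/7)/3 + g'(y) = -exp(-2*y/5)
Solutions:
 g(y) = C1 + y*log(-y)/3 + y*(-log(7) - 1 + 2*log(3))/3 + 5*exp(-2*y/5)/2


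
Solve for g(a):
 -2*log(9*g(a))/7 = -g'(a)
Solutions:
 -7*Integral(1/(log(_y) + 2*log(3)), (_y, g(a)))/2 = C1 - a


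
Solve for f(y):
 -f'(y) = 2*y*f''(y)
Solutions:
 f(y) = C1 + C2*sqrt(y)


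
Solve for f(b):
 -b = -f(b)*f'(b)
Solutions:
 f(b) = -sqrt(C1 + b^2)
 f(b) = sqrt(C1 + b^2)


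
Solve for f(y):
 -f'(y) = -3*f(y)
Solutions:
 f(y) = C1*exp(3*y)


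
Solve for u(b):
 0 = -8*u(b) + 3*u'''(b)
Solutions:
 u(b) = C3*exp(2*3^(2/3)*b/3) + (C1*sin(3^(1/6)*b) + C2*cos(3^(1/6)*b))*exp(-3^(2/3)*b/3)


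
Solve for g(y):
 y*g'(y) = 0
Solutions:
 g(y) = C1


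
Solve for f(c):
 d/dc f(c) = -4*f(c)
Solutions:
 f(c) = C1*exp(-4*c)


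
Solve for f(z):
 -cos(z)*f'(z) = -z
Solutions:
 f(z) = C1 + Integral(z/cos(z), z)


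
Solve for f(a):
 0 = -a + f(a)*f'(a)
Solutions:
 f(a) = -sqrt(C1 + a^2)
 f(a) = sqrt(C1 + a^2)


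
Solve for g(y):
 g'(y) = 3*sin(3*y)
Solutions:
 g(y) = C1 - cos(3*y)


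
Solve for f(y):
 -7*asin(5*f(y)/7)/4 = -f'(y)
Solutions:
 Integral(1/asin(5*_y/7), (_y, f(y))) = C1 + 7*y/4


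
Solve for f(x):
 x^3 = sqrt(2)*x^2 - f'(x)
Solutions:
 f(x) = C1 - x^4/4 + sqrt(2)*x^3/3


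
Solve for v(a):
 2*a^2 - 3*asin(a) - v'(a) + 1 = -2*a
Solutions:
 v(a) = C1 + 2*a^3/3 + a^2 - 3*a*asin(a) + a - 3*sqrt(1 - a^2)


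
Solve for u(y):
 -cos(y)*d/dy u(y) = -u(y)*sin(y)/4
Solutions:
 u(y) = C1/cos(y)^(1/4)


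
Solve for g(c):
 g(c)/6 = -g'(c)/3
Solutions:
 g(c) = C1*exp(-c/2)


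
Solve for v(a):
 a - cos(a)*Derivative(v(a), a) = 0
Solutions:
 v(a) = C1 + Integral(a/cos(a), a)


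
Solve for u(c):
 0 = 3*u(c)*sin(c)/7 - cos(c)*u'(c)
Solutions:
 u(c) = C1/cos(c)^(3/7)


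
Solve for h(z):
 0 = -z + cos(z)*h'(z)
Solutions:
 h(z) = C1 + Integral(z/cos(z), z)


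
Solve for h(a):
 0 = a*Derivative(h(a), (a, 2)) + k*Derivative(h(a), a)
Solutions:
 h(a) = C1 + a^(1 - re(k))*(C2*sin(log(a)*Abs(im(k))) + C3*cos(log(a)*im(k)))


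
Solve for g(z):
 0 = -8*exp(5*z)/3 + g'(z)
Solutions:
 g(z) = C1 + 8*exp(5*z)/15


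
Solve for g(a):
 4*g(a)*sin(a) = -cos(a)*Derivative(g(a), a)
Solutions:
 g(a) = C1*cos(a)^4


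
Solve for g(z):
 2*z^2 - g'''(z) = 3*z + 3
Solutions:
 g(z) = C1 + C2*z + C3*z^2 + z^5/30 - z^4/8 - z^3/2


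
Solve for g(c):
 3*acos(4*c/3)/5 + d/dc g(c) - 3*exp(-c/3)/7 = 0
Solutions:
 g(c) = C1 - 3*c*acos(4*c/3)/5 + 3*sqrt(9 - 16*c^2)/20 - 9*exp(-c/3)/7


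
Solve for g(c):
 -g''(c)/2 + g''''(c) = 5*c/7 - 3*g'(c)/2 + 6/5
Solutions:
 g(c) = C1 + C2*exp(6^(1/3)*c*(6^(1/3)/(sqrt(723) + 27)^(1/3) + (sqrt(723) + 27)^(1/3))/12)*sin(2^(1/3)*3^(1/6)*c*(-3^(2/3)*(sqrt(723) + 27)^(1/3) + 3*2^(1/3)/(sqrt(723) + 27)^(1/3))/12) + C3*exp(6^(1/3)*c*(6^(1/3)/(sqrt(723) + 27)^(1/3) + (sqrt(723) + 27)^(1/3))/12)*cos(2^(1/3)*3^(1/6)*c*(-3^(2/3)*(sqrt(723) + 27)^(1/3) + 3*2^(1/3)/(sqrt(723) + 27)^(1/3))/12) + C4*exp(-6^(1/3)*c*(6^(1/3)/(sqrt(723) + 27)^(1/3) + (sqrt(723) + 27)^(1/3))/6) + 5*c^2/21 + 302*c/315


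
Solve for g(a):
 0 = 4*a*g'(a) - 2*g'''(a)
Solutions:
 g(a) = C1 + Integral(C2*airyai(2^(1/3)*a) + C3*airybi(2^(1/3)*a), a)


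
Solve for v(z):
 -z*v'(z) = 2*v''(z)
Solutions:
 v(z) = C1 + C2*erf(z/2)


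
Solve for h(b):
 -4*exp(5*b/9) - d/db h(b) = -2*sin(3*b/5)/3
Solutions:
 h(b) = C1 - 36*exp(5*b/9)/5 - 10*cos(3*b/5)/9


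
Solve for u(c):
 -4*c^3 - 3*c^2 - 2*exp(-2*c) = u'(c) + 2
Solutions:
 u(c) = C1 - c^4 - c^3 - 2*c + exp(-2*c)


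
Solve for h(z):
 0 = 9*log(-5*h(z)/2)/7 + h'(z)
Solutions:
 7*Integral(1/(log(-_y) - log(2) + log(5)), (_y, h(z)))/9 = C1 - z


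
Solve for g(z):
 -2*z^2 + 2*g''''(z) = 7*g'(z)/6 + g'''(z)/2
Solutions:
 g(z) = C1 + C2*exp(z*(-(12*sqrt(1771) + 505)^(1/3) - 1/(12*sqrt(1771) + 505)^(1/3) + 2)/24)*sin(sqrt(3)*z*(-(12*sqrt(1771) + 505)^(1/3) + (12*sqrt(1771) + 505)^(-1/3))/24) + C3*exp(z*(-(12*sqrt(1771) + 505)^(1/3) - 1/(12*sqrt(1771) + 505)^(1/3) + 2)/24)*cos(sqrt(3)*z*(-(12*sqrt(1771) + 505)^(1/3) + (12*sqrt(1771) + 505)^(-1/3))/24) + C4*exp(z*((12*sqrt(1771) + 505)^(-1/3) + 1 + (12*sqrt(1771) + 505)^(1/3))/12) - 4*z^3/7 + 72*z/49


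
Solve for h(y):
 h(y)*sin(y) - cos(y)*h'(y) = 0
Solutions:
 h(y) = C1/cos(y)


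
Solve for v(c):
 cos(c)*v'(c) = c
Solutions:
 v(c) = C1 + Integral(c/cos(c), c)


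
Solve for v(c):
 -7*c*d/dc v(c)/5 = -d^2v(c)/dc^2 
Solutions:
 v(c) = C1 + C2*erfi(sqrt(70)*c/10)


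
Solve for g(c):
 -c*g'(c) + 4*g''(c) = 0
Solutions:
 g(c) = C1 + C2*erfi(sqrt(2)*c/4)


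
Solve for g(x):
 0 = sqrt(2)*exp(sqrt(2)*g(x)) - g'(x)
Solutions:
 g(x) = sqrt(2)*(2*log(-1/(C1 + sqrt(2)*x)) - log(2))/4


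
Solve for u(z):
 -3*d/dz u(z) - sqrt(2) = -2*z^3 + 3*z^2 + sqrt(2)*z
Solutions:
 u(z) = C1 + z^4/6 - z^3/3 - sqrt(2)*z^2/6 - sqrt(2)*z/3


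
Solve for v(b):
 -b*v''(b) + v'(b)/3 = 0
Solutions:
 v(b) = C1 + C2*b^(4/3)


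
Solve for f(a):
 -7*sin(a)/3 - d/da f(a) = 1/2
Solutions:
 f(a) = C1 - a/2 + 7*cos(a)/3


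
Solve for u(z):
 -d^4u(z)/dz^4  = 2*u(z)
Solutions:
 u(z) = (C1*sin(2^(3/4)*z/2) + C2*cos(2^(3/4)*z/2))*exp(-2^(3/4)*z/2) + (C3*sin(2^(3/4)*z/2) + C4*cos(2^(3/4)*z/2))*exp(2^(3/4)*z/2)


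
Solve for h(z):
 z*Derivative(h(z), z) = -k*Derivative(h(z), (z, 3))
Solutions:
 h(z) = C1 + Integral(C2*airyai(z*(-1/k)^(1/3)) + C3*airybi(z*(-1/k)^(1/3)), z)


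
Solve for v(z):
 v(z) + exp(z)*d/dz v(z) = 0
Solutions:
 v(z) = C1*exp(exp(-z))


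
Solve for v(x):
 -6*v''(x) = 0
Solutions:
 v(x) = C1 + C2*x


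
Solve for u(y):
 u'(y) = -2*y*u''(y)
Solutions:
 u(y) = C1 + C2*sqrt(y)


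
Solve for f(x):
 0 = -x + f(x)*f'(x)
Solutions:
 f(x) = -sqrt(C1 + x^2)
 f(x) = sqrt(C1 + x^2)


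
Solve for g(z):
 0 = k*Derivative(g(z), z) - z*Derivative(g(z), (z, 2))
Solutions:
 g(z) = C1 + z^(re(k) + 1)*(C2*sin(log(z)*Abs(im(k))) + C3*cos(log(z)*im(k)))


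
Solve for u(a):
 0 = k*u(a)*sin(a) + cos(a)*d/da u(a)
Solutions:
 u(a) = C1*exp(k*log(cos(a)))


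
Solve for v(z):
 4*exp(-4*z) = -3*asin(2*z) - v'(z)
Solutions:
 v(z) = C1 - 3*z*asin(2*z) - 3*sqrt(1 - 4*z^2)/2 + exp(-4*z)


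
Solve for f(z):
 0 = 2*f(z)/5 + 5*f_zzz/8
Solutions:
 f(z) = C3*exp(-2*10^(1/3)*z/5) + (C1*sin(10^(1/3)*sqrt(3)*z/5) + C2*cos(10^(1/3)*sqrt(3)*z/5))*exp(10^(1/3)*z/5)


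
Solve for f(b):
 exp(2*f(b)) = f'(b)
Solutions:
 f(b) = log(-sqrt(-1/(C1 + b))) - log(2)/2
 f(b) = log(-1/(C1 + b))/2 - log(2)/2


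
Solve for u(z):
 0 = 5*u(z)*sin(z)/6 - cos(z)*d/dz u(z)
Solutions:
 u(z) = C1/cos(z)^(5/6)


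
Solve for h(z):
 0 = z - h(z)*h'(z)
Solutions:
 h(z) = -sqrt(C1 + z^2)
 h(z) = sqrt(C1 + z^2)


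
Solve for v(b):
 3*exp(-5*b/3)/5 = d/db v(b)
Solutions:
 v(b) = C1 - 9*exp(-5*b/3)/25


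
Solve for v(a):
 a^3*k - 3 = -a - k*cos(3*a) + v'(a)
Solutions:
 v(a) = C1 + a^4*k/4 + a^2/2 - 3*a + k*sin(3*a)/3


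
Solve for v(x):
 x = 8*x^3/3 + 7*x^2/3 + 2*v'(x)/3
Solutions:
 v(x) = C1 - x^4 - 7*x^3/6 + 3*x^2/4


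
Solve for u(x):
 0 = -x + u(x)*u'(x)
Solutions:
 u(x) = -sqrt(C1 + x^2)
 u(x) = sqrt(C1 + x^2)


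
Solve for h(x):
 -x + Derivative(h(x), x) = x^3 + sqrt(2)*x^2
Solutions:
 h(x) = C1 + x^4/4 + sqrt(2)*x^3/3 + x^2/2


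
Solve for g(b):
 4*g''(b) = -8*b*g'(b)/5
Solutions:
 g(b) = C1 + C2*erf(sqrt(5)*b/5)


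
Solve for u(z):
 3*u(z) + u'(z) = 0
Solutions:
 u(z) = C1*exp(-3*z)


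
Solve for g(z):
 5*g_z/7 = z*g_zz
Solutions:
 g(z) = C1 + C2*z^(12/7)


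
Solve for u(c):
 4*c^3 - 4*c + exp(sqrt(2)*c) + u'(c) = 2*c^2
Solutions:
 u(c) = C1 - c^4 + 2*c^3/3 + 2*c^2 - sqrt(2)*exp(sqrt(2)*c)/2


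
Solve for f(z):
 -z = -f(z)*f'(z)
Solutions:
 f(z) = -sqrt(C1 + z^2)
 f(z) = sqrt(C1 + z^2)


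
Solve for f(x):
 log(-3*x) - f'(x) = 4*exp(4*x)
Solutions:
 f(x) = C1 + x*log(-x) + x*(-1 + log(3)) - exp(4*x)


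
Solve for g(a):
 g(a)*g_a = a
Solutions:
 g(a) = -sqrt(C1 + a^2)
 g(a) = sqrt(C1 + a^2)


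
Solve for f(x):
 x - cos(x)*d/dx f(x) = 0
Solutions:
 f(x) = C1 + Integral(x/cos(x), x)


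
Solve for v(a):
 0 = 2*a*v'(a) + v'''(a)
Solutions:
 v(a) = C1 + Integral(C2*airyai(-2^(1/3)*a) + C3*airybi(-2^(1/3)*a), a)


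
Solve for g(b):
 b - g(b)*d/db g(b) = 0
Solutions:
 g(b) = -sqrt(C1 + b^2)
 g(b) = sqrt(C1 + b^2)


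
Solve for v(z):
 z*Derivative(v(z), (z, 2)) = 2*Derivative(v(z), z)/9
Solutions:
 v(z) = C1 + C2*z^(11/9)


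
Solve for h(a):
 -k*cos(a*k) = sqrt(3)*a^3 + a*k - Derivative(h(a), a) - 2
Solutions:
 h(a) = C1 + sqrt(3)*a^4/4 + a^2*k/2 - 2*a + sin(a*k)


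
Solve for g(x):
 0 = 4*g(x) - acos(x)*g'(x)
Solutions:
 g(x) = C1*exp(4*Integral(1/acos(x), x))


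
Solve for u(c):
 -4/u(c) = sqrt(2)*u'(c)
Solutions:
 u(c) = -sqrt(C1 - 4*sqrt(2)*c)
 u(c) = sqrt(C1 - 4*sqrt(2)*c)


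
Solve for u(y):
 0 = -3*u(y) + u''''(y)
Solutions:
 u(y) = C1*exp(-3^(1/4)*y) + C2*exp(3^(1/4)*y) + C3*sin(3^(1/4)*y) + C4*cos(3^(1/4)*y)


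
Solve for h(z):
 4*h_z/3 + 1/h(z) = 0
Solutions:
 h(z) = -sqrt(C1 - 6*z)/2
 h(z) = sqrt(C1 - 6*z)/2


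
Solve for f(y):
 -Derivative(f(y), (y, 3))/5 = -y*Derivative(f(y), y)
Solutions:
 f(y) = C1 + Integral(C2*airyai(5^(1/3)*y) + C3*airybi(5^(1/3)*y), y)


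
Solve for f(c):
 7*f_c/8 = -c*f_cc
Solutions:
 f(c) = C1 + C2*c^(1/8)


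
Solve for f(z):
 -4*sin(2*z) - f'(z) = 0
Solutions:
 f(z) = C1 + 2*cos(2*z)


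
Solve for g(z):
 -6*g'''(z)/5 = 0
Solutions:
 g(z) = C1 + C2*z + C3*z^2


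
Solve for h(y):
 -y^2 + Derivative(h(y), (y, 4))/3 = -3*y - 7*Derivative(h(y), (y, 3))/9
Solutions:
 h(y) = C1 + C2*y + C3*y^2 + C4*exp(-7*y/3) + 3*y^5/140 - 81*y^4/392 + 243*y^3/686


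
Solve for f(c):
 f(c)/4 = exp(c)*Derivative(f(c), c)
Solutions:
 f(c) = C1*exp(-exp(-c)/4)


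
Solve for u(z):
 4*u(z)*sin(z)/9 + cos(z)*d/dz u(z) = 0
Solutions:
 u(z) = C1*cos(z)^(4/9)


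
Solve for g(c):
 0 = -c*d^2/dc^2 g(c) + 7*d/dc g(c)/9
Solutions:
 g(c) = C1 + C2*c^(16/9)


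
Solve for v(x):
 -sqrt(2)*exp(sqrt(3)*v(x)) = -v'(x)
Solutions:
 v(x) = sqrt(3)*(2*log(-1/(C1 + sqrt(2)*x)) - log(3))/6


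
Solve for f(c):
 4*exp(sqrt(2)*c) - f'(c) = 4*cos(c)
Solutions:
 f(c) = C1 + 2*sqrt(2)*exp(sqrt(2)*c) - 4*sin(c)


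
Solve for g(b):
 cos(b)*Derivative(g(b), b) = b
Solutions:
 g(b) = C1 + Integral(b/cos(b), b)


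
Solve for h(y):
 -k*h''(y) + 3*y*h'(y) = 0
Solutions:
 h(y) = C1 + C2*erf(sqrt(6)*y*sqrt(-1/k)/2)/sqrt(-1/k)


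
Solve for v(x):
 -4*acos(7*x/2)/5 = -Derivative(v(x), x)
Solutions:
 v(x) = C1 + 4*x*acos(7*x/2)/5 - 4*sqrt(4 - 49*x^2)/35


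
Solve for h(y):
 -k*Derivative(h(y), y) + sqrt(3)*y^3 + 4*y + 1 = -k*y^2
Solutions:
 h(y) = C1 + y^3/3 + sqrt(3)*y^4/(4*k) + 2*y^2/k + y/k


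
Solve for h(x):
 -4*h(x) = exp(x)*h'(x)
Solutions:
 h(x) = C1*exp(4*exp(-x))


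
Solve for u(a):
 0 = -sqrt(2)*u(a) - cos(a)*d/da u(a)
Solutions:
 u(a) = C1*(sin(a) - 1)^(sqrt(2)/2)/(sin(a) + 1)^(sqrt(2)/2)


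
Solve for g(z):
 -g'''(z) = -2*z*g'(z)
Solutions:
 g(z) = C1 + Integral(C2*airyai(2^(1/3)*z) + C3*airybi(2^(1/3)*z), z)


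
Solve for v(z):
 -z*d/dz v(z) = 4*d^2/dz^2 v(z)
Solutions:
 v(z) = C1 + C2*erf(sqrt(2)*z/4)


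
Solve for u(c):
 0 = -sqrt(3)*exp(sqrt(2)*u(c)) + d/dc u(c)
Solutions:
 u(c) = sqrt(2)*(2*log(-1/(C1 + sqrt(3)*c)) - log(2))/4


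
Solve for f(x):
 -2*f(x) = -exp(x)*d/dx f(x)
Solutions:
 f(x) = C1*exp(-2*exp(-x))


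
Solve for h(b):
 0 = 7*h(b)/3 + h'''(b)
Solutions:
 h(b) = C3*exp(-3^(2/3)*7^(1/3)*b/3) + (C1*sin(3^(1/6)*7^(1/3)*b/2) + C2*cos(3^(1/6)*7^(1/3)*b/2))*exp(3^(2/3)*7^(1/3)*b/6)


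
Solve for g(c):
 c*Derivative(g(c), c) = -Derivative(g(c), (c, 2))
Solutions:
 g(c) = C1 + C2*erf(sqrt(2)*c/2)


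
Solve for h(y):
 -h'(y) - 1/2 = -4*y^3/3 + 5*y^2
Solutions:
 h(y) = C1 + y^4/3 - 5*y^3/3 - y/2


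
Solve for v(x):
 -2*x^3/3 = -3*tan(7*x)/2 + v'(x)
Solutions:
 v(x) = C1 - x^4/6 - 3*log(cos(7*x))/14


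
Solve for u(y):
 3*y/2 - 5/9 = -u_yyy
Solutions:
 u(y) = C1 + C2*y + C3*y^2 - y^4/16 + 5*y^3/54


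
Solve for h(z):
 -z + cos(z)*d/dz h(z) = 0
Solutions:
 h(z) = C1 + Integral(z/cos(z), z)


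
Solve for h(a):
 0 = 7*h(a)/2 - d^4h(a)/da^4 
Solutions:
 h(a) = C1*exp(-2^(3/4)*7^(1/4)*a/2) + C2*exp(2^(3/4)*7^(1/4)*a/2) + C3*sin(2^(3/4)*7^(1/4)*a/2) + C4*cos(2^(3/4)*7^(1/4)*a/2)


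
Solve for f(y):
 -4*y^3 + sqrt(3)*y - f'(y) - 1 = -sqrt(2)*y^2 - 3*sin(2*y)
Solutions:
 f(y) = C1 - y^4 + sqrt(2)*y^3/3 + sqrt(3)*y^2/2 - y - 3*cos(2*y)/2


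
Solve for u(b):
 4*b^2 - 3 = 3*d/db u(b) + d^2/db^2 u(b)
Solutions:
 u(b) = C1 + C2*exp(-3*b) + 4*b^3/9 - 4*b^2/9 - 19*b/27


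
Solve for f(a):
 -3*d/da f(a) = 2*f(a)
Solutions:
 f(a) = C1*exp(-2*a/3)


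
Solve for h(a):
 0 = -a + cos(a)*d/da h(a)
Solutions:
 h(a) = C1 + Integral(a/cos(a), a)


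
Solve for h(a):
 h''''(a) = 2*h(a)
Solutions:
 h(a) = C1*exp(-2^(1/4)*a) + C2*exp(2^(1/4)*a) + C3*sin(2^(1/4)*a) + C4*cos(2^(1/4)*a)


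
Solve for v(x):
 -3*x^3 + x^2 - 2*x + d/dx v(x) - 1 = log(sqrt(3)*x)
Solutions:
 v(x) = C1 + 3*x^4/4 - x^3/3 + x^2 + x*log(x) + x*log(3)/2


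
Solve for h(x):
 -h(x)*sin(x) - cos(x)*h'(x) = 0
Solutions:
 h(x) = C1*cos(x)


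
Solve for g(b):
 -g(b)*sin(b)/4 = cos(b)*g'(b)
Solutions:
 g(b) = C1*cos(b)^(1/4)


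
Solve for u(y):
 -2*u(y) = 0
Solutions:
 u(y) = 0


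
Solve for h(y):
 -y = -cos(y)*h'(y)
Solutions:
 h(y) = C1 + Integral(y/cos(y), y)


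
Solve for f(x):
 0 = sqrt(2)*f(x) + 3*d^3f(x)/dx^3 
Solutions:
 f(x) = C3*exp(-2^(1/6)*3^(2/3)*x/3) + (C1*sin(6^(1/6)*x/2) + C2*cos(6^(1/6)*x/2))*exp(2^(1/6)*3^(2/3)*x/6)


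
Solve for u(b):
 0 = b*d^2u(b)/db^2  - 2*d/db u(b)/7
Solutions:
 u(b) = C1 + C2*b^(9/7)


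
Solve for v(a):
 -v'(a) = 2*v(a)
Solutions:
 v(a) = C1*exp(-2*a)


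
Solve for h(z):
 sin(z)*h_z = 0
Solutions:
 h(z) = C1


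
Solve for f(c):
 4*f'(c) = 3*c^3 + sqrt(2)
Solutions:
 f(c) = C1 + 3*c^4/16 + sqrt(2)*c/4


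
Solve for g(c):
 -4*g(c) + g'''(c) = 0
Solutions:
 g(c) = C3*exp(2^(2/3)*c) + (C1*sin(2^(2/3)*sqrt(3)*c/2) + C2*cos(2^(2/3)*sqrt(3)*c/2))*exp(-2^(2/3)*c/2)


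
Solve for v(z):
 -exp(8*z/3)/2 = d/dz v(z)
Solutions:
 v(z) = C1 - 3*exp(8*z/3)/16


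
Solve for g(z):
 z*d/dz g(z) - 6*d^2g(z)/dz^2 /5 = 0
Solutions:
 g(z) = C1 + C2*erfi(sqrt(15)*z/6)


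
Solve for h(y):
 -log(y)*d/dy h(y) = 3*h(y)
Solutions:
 h(y) = C1*exp(-3*li(y))


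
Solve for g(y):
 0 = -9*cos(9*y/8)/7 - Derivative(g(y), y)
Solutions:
 g(y) = C1 - 8*sin(9*y/8)/7


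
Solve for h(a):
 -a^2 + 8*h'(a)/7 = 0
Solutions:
 h(a) = C1 + 7*a^3/24


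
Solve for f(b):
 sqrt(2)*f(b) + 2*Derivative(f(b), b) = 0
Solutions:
 f(b) = C1*exp(-sqrt(2)*b/2)


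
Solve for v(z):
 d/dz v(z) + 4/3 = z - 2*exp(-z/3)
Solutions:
 v(z) = C1 + z^2/2 - 4*z/3 + 6*exp(-z/3)


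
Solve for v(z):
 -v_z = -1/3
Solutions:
 v(z) = C1 + z/3


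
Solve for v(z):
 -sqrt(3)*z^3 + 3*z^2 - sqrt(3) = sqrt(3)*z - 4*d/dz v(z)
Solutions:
 v(z) = C1 + sqrt(3)*z^4/16 - z^3/4 + sqrt(3)*z^2/8 + sqrt(3)*z/4


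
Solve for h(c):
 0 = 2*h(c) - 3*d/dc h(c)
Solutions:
 h(c) = C1*exp(2*c/3)


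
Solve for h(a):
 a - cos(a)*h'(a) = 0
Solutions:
 h(a) = C1 + Integral(a/cos(a), a)


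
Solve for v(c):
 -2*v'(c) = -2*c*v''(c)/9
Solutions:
 v(c) = C1 + C2*c^10


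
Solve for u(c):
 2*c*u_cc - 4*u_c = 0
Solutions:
 u(c) = C1 + C2*c^3


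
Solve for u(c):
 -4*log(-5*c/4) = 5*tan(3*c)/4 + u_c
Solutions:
 u(c) = C1 - 4*c*log(-c) - 4*c*log(5) + 4*c + 8*c*log(2) + 5*log(cos(3*c))/12


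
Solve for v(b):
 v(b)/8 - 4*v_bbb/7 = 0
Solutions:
 v(b) = C3*exp(14^(1/3)*b/4) + (C1*sin(14^(1/3)*sqrt(3)*b/8) + C2*cos(14^(1/3)*sqrt(3)*b/8))*exp(-14^(1/3)*b/8)


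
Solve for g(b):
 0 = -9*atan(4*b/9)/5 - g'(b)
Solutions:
 g(b) = C1 - 9*b*atan(4*b/9)/5 + 81*log(16*b^2 + 81)/40


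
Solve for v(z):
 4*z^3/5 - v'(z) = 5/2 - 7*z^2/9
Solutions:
 v(z) = C1 + z^4/5 + 7*z^3/27 - 5*z/2


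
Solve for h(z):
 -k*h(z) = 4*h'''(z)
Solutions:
 h(z) = C1*exp(2^(1/3)*z*(-k)^(1/3)/2) + C2*exp(2^(1/3)*z*(-k)^(1/3)*(-1 + sqrt(3)*I)/4) + C3*exp(-2^(1/3)*z*(-k)^(1/3)*(1 + sqrt(3)*I)/4)


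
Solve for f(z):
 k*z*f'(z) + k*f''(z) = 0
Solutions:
 f(z) = C1 + C2*erf(sqrt(2)*z/2)


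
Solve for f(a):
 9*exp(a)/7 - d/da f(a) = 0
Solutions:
 f(a) = C1 + 9*exp(a)/7


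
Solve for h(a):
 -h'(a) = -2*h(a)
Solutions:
 h(a) = C1*exp(2*a)


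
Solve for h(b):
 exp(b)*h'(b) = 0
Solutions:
 h(b) = C1


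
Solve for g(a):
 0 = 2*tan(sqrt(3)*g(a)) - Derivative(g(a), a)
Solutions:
 g(a) = sqrt(3)*(pi - asin(C1*exp(2*sqrt(3)*a)))/3
 g(a) = sqrt(3)*asin(C1*exp(2*sqrt(3)*a))/3


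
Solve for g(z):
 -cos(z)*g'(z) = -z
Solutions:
 g(z) = C1 + Integral(z/cos(z), z)


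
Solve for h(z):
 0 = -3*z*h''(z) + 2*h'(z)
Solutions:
 h(z) = C1 + C2*z^(5/3)


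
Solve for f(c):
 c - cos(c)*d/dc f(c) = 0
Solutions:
 f(c) = C1 + Integral(c/cos(c), c)


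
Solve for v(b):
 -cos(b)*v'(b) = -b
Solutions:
 v(b) = C1 + Integral(b/cos(b), b)


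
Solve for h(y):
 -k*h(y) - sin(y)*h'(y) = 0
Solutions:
 h(y) = C1*exp(k*(-log(cos(y) - 1) + log(cos(y) + 1))/2)


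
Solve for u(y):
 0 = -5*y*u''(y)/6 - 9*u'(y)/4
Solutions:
 u(y) = C1 + C2/y^(17/10)


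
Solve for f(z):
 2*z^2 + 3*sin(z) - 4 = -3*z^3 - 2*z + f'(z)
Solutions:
 f(z) = C1 + 3*z^4/4 + 2*z^3/3 + z^2 - 4*z - 3*cos(z)


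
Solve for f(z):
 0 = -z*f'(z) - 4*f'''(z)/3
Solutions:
 f(z) = C1 + Integral(C2*airyai(-6^(1/3)*z/2) + C3*airybi(-6^(1/3)*z/2), z)


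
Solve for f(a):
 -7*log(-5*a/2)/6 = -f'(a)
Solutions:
 f(a) = C1 + 7*a*log(-a)/6 + 7*a*(-1 - log(2) + log(5))/6


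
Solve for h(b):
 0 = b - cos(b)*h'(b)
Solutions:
 h(b) = C1 + Integral(b/cos(b), b)


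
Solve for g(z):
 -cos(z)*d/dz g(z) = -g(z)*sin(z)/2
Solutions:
 g(z) = C1/sqrt(cos(z))


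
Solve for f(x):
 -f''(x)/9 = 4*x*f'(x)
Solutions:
 f(x) = C1 + C2*erf(3*sqrt(2)*x)


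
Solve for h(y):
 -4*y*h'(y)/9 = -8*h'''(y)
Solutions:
 h(y) = C1 + Integral(C2*airyai(12^(1/3)*y/6) + C3*airybi(12^(1/3)*y/6), y)


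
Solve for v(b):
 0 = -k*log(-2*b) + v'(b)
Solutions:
 v(b) = C1 + b*k*log(-b) + b*k*(-1 + log(2))


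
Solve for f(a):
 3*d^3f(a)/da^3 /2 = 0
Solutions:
 f(a) = C1 + C2*a + C3*a^2


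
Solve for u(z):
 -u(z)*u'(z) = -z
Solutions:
 u(z) = -sqrt(C1 + z^2)
 u(z) = sqrt(C1 + z^2)


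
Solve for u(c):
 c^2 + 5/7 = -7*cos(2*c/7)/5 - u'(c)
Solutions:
 u(c) = C1 - c^3/3 - 5*c/7 - 49*sin(c/7)*cos(c/7)/5


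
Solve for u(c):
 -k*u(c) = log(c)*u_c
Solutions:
 u(c) = C1*exp(-k*li(c))


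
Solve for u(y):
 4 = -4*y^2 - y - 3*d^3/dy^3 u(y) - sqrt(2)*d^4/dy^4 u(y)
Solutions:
 u(y) = C1 + C2*y + C3*y^2 + C4*exp(-3*sqrt(2)*y/2) - y^5/45 + y^4*(-3 + 8*sqrt(2))/216 + y^3*(-52 + 3*sqrt(2))/162


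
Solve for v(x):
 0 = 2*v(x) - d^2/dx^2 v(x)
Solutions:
 v(x) = C1*exp(-sqrt(2)*x) + C2*exp(sqrt(2)*x)


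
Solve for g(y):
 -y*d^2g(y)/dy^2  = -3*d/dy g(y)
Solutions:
 g(y) = C1 + C2*y^4


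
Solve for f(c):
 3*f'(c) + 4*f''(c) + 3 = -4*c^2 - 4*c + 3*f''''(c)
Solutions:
 f(c) = C1 + C2*exp(-2^(1/3)*c*(8/(sqrt(473) + 27)^(1/3) + 2^(1/3)*(sqrt(473) + 27)^(1/3))/12)*sin(2^(1/3)*sqrt(3)*c*(-2^(1/3)*(sqrt(473) + 27)^(1/3) + 8/(sqrt(473) + 27)^(1/3))/12) + C3*exp(-2^(1/3)*c*(8/(sqrt(473) + 27)^(1/3) + 2^(1/3)*(sqrt(473) + 27)^(1/3))/12)*cos(2^(1/3)*sqrt(3)*c*(-2^(1/3)*(sqrt(473) + 27)^(1/3) + 8/(sqrt(473) + 27)^(1/3))/12) + C4*exp(2^(1/3)*c*(8/(sqrt(473) + 27)^(1/3) + 2^(1/3)*(sqrt(473) + 27)^(1/3))/6) - 4*c^3/9 + 10*c^2/9 - 107*c/27


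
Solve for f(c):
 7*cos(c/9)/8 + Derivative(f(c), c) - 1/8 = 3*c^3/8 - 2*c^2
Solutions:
 f(c) = C1 + 3*c^4/32 - 2*c^3/3 + c/8 - 63*sin(c/9)/8


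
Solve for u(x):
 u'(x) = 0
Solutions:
 u(x) = C1


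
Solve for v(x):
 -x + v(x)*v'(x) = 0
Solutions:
 v(x) = -sqrt(C1 + x^2)
 v(x) = sqrt(C1 + x^2)


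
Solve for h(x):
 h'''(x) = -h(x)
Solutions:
 h(x) = C3*exp(-x) + (C1*sin(sqrt(3)*x/2) + C2*cos(sqrt(3)*x/2))*exp(x/2)


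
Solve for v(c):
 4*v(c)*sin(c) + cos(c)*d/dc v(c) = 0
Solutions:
 v(c) = C1*cos(c)^4


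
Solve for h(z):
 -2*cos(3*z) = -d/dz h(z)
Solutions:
 h(z) = C1 + 2*sin(3*z)/3


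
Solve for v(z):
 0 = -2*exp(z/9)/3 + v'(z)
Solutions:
 v(z) = C1 + 6*exp(z/9)


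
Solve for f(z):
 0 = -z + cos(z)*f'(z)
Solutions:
 f(z) = C1 + Integral(z/cos(z), z)


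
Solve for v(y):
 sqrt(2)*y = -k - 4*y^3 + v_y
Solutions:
 v(y) = C1 + k*y + y^4 + sqrt(2)*y^2/2


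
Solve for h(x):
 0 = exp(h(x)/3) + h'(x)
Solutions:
 h(x) = 3*log(1/(C1 + x)) + 3*log(3)


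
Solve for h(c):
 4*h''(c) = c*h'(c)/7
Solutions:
 h(c) = C1 + C2*erfi(sqrt(14)*c/28)


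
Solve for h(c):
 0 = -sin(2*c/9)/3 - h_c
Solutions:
 h(c) = C1 + 3*cos(2*c/9)/2


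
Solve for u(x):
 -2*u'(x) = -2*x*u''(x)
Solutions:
 u(x) = C1 + C2*x^2


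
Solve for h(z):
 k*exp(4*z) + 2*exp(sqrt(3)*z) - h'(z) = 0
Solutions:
 h(z) = C1 + k*exp(4*z)/4 + 2*sqrt(3)*exp(sqrt(3)*z)/3


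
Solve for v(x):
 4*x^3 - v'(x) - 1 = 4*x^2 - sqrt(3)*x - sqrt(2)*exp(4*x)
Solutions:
 v(x) = C1 + x^4 - 4*x^3/3 + sqrt(3)*x^2/2 - x + sqrt(2)*exp(4*x)/4


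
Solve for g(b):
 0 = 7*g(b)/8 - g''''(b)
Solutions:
 g(b) = C1*exp(-14^(1/4)*b/2) + C2*exp(14^(1/4)*b/2) + C3*sin(14^(1/4)*b/2) + C4*cos(14^(1/4)*b/2)


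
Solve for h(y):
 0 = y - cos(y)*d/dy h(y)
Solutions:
 h(y) = C1 + Integral(y/cos(y), y)


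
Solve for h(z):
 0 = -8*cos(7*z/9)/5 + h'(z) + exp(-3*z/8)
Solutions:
 h(z) = C1 + 72*sin(7*z/9)/35 + 8*exp(-3*z/8)/3


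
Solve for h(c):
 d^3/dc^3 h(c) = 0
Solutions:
 h(c) = C1 + C2*c + C3*c^2


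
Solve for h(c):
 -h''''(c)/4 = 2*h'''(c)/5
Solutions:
 h(c) = C1 + C2*c + C3*c^2 + C4*exp(-8*c/5)


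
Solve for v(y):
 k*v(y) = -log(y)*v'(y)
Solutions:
 v(y) = C1*exp(-k*li(y))


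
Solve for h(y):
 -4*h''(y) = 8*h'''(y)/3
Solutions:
 h(y) = C1 + C2*y + C3*exp(-3*y/2)


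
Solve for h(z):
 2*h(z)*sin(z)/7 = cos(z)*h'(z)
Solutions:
 h(z) = C1/cos(z)^(2/7)


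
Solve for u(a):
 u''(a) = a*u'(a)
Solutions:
 u(a) = C1 + C2*erfi(sqrt(2)*a/2)


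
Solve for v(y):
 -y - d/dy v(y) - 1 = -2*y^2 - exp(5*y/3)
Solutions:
 v(y) = C1 + 2*y^3/3 - y^2/2 - y + 3*exp(5*y/3)/5


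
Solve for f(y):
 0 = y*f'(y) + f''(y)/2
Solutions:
 f(y) = C1 + C2*erf(y)


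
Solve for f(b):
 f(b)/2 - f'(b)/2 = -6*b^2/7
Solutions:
 f(b) = C1*exp(b) - 12*b^2/7 - 24*b/7 - 24/7


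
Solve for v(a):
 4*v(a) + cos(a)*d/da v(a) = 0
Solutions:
 v(a) = C1*(sin(a)^2 - 2*sin(a) + 1)/(sin(a)^2 + 2*sin(a) + 1)


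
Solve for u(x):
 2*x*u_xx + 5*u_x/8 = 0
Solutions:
 u(x) = C1 + C2*x^(11/16)


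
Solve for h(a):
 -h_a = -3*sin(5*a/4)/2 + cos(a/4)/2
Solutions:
 h(a) = C1 - 2*sin(a/4) - 6*cos(5*a/4)/5


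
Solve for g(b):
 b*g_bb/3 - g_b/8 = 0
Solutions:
 g(b) = C1 + C2*b^(11/8)


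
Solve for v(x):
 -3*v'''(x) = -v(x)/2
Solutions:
 v(x) = C3*exp(6^(2/3)*x/6) + (C1*sin(2^(2/3)*3^(1/6)*x/4) + C2*cos(2^(2/3)*3^(1/6)*x/4))*exp(-6^(2/3)*x/12)


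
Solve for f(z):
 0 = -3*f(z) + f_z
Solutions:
 f(z) = C1*exp(3*z)


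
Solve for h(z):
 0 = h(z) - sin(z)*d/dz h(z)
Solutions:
 h(z) = C1*sqrt(cos(z) - 1)/sqrt(cos(z) + 1)


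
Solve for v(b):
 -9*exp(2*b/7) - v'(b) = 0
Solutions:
 v(b) = C1 - 63*exp(2*b/7)/2


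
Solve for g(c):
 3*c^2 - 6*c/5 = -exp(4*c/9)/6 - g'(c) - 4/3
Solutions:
 g(c) = C1 - c^3 + 3*c^2/5 - 4*c/3 - 3*exp(4*c/9)/8


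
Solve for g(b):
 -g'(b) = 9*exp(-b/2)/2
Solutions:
 g(b) = C1 + 9*exp(-b/2)


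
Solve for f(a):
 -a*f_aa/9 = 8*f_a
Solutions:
 f(a) = C1 + C2/a^71


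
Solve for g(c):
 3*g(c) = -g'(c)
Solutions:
 g(c) = C1*exp(-3*c)


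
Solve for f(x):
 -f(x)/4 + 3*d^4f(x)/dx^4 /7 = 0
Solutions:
 f(x) = C1*exp(-sqrt(2)*3^(3/4)*7^(1/4)*x/6) + C2*exp(sqrt(2)*3^(3/4)*7^(1/4)*x/6) + C3*sin(sqrt(2)*3^(3/4)*7^(1/4)*x/6) + C4*cos(sqrt(2)*3^(3/4)*7^(1/4)*x/6)


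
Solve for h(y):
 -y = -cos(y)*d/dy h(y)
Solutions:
 h(y) = C1 + Integral(y/cos(y), y)


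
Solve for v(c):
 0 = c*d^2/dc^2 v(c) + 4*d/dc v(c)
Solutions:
 v(c) = C1 + C2/c^3


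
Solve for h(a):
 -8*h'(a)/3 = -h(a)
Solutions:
 h(a) = C1*exp(3*a/8)


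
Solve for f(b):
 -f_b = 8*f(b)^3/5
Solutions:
 f(b) = -sqrt(10)*sqrt(-1/(C1 - 8*b))/2
 f(b) = sqrt(10)*sqrt(-1/(C1 - 8*b))/2


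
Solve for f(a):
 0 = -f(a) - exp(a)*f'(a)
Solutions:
 f(a) = C1*exp(exp(-a))


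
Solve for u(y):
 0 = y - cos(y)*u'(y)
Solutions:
 u(y) = C1 + Integral(y/cos(y), y)


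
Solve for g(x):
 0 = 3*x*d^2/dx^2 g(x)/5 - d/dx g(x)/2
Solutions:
 g(x) = C1 + C2*x^(11/6)


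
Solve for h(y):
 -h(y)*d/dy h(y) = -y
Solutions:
 h(y) = -sqrt(C1 + y^2)
 h(y) = sqrt(C1 + y^2)


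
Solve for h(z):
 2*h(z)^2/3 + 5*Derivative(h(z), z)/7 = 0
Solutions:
 h(z) = 15/(C1 + 14*z)


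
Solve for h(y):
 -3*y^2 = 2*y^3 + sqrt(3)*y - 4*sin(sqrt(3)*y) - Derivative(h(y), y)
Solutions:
 h(y) = C1 + y^4/2 + y^3 + sqrt(3)*y^2/2 + 4*sqrt(3)*cos(sqrt(3)*y)/3


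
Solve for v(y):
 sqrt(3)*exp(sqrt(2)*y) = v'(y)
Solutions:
 v(y) = C1 + sqrt(6)*exp(sqrt(2)*y)/2


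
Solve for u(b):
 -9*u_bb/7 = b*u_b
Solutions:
 u(b) = C1 + C2*erf(sqrt(14)*b/6)


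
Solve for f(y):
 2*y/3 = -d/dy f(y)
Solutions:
 f(y) = C1 - y^2/3


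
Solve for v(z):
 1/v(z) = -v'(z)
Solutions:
 v(z) = -sqrt(C1 - 2*z)
 v(z) = sqrt(C1 - 2*z)


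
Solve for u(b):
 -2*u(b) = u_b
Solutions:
 u(b) = C1*exp(-2*b)


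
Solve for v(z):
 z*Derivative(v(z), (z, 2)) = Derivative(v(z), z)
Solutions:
 v(z) = C1 + C2*z^2


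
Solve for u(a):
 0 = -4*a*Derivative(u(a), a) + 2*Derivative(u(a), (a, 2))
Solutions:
 u(a) = C1 + C2*erfi(a)


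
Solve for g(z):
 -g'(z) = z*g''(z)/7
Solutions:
 g(z) = C1 + C2/z^6


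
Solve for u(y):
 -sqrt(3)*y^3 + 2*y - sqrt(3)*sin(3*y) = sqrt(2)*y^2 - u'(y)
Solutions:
 u(y) = C1 + sqrt(3)*y^4/4 + sqrt(2)*y^3/3 - y^2 - sqrt(3)*cos(3*y)/3


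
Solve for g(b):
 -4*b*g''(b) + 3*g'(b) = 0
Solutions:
 g(b) = C1 + C2*b^(7/4)


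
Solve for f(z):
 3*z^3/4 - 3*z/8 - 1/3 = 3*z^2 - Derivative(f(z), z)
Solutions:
 f(z) = C1 - 3*z^4/16 + z^3 + 3*z^2/16 + z/3


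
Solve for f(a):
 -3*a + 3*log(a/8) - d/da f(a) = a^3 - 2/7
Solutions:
 f(a) = C1 - a^4/4 - 3*a^2/2 + 3*a*log(a) - 9*a*log(2) - 19*a/7


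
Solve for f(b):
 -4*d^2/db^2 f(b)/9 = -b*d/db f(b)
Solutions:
 f(b) = C1 + C2*erfi(3*sqrt(2)*b/4)


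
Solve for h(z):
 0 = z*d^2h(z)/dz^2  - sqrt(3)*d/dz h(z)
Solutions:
 h(z) = C1 + C2*z^(1 + sqrt(3))


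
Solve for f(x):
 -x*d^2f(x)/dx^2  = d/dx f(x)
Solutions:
 f(x) = C1 + C2*log(x)


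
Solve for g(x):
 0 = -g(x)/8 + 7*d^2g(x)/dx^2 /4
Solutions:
 g(x) = C1*exp(-sqrt(14)*x/14) + C2*exp(sqrt(14)*x/14)


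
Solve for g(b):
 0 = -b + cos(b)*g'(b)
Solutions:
 g(b) = C1 + Integral(b/cos(b), b)


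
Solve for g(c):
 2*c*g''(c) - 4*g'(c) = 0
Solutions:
 g(c) = C1 + C2*c^3


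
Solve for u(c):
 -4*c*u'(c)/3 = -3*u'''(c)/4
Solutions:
 u(c) = C1 + Integral(C2*airyai(2*6^(1/3)*c/3) + C3*airybi(2*6^(1/3)*c/3), c)


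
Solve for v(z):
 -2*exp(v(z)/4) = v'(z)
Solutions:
 v(z) = 4*log(1/(C1 + 2*z)) + 8*log(2)


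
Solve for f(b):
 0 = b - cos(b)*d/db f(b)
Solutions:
 f(b) = C1 + Integral(b/cos(b), b)


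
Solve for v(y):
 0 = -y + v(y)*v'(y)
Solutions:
 v(y) = -sqrt(C1 + y^2)
 v(y) = sqrt(C1 + y^2)


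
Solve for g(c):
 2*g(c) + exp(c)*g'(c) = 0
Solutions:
 g(c) = C1*exp(2*exp(-c))


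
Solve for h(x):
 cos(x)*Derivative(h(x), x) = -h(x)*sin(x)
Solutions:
 h(x) = C1*cos(x)


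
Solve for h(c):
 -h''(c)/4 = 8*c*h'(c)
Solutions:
 h(c) = C1 + C2*erf(4*c)


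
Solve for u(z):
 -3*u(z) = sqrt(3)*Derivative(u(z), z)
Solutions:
 u(z) = C1*exp(-sqrt(3)*z)


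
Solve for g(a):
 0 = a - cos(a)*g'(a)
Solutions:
 g(a) = C1 + Integral(a/cos(a), a)


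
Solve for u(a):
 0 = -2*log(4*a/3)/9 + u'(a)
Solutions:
 u(a) = C1 + 2*a*log(a)/9 - 2*a*log(3)/9 - 2*a/9 + 4*a*log(2)/9


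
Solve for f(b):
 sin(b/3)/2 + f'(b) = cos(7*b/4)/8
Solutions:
 f(b) = C1 + sin(7*b/4)/14 + 3*cos(b/3)/2


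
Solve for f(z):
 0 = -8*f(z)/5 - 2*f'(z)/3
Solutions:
 f(z) = C1*exp(-12*z/5)


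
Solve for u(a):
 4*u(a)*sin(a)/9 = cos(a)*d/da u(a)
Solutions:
 u(a) = C1/cos(a)^(4/9)


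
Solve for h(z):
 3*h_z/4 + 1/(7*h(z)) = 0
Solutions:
 h(z) = -sqrt(C1 - 168*z)/21
 h(z) = sqrt(C1 - 168*z)/21


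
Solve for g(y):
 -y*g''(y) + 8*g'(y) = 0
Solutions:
 g(y) = C1 + C2*y^9


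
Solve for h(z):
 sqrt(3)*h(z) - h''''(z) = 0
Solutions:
 h(z) = C1*exp(-3^(1/8)*z) + C2*exp(3^(1/8)*z) + C3*sin(3^(1/8)*z) + C4*cos(3^(1/8)*z)


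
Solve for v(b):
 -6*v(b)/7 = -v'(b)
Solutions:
 v(b) = C1*exp(6*b/7)


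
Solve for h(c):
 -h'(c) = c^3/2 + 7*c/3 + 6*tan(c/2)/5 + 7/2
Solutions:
 h(c) = C1 - c^4/8 - 7*c^2/6 - 7*c/2 + 12*log(cos(c/2))/5


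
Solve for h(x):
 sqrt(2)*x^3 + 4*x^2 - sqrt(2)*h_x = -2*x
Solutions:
 h(x) = C1 + x^4/4 + 2*sqrt(2)*x^3/3 + sqrt(2)*x^2/2


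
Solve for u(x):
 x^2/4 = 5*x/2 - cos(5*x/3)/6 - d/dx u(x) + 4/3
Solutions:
 u(x) = C1 - x^3/12 + 5*x^2/4 + 4*x/3 - sin(5*x/3)/10


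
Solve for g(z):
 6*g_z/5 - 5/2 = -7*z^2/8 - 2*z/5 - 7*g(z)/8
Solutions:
 g(z) = C1*exp(-35*z/48) - z^2 + 16*z/7 - 68/245


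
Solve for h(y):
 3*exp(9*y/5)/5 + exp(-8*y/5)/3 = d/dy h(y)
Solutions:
 h(y) = C1 + exp(9*y/5)/3 - 5*exp(-8*y/5)/24


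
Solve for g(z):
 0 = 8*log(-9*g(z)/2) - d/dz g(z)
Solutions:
 -Integral(1/(log(-_y) - log(2) + 2*log(3)), (_y, g(z)))/8 = C1 - z


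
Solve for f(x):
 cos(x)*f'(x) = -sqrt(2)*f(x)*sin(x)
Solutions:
 f(x) = C1*cos(x)^(sqrt(2))


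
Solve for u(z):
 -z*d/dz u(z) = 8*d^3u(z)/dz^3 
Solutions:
 u(z) = C1 + Integral(C2*airyai(-z/2) + C3*airybi(-z/2), z)


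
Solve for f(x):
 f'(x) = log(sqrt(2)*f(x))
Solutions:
 -2*Integral(1/(2*log(_y) + log(2)), (_y, f(x))) = C1 - x


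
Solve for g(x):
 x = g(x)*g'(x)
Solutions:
 g(x) = -sqrt(C1 + x^2)
 g(x) = sqrt(C1 + x^2)


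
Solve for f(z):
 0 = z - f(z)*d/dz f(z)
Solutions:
 f(z) = -sqrt(C1 + z^2)
 f(z) = sqrt(C1 + z^2)


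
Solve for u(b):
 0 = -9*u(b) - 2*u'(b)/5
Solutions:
 u(b) = C1*exp(-45*b/2)


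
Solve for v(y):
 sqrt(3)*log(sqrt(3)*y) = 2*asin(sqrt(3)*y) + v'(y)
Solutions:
 v(y) = C1 + sqrt(3)*y*(log(y) - 1) - 2*y*asin(sqrt(3)*y) + sqrt(3)*y*log(3)/2 - 2*sqrt(3)*sqrt(1 - 3*y^2)/3


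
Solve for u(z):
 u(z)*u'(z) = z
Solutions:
 u(z) = -sqrt(C1 + z^2)
 u(z) = sqrt(C1 + z^2)


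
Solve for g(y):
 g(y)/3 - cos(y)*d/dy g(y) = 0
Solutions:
 g(y) = C1*(sin(y) + 1)^(1/6)/(sin(y) - 1)^(1/6)


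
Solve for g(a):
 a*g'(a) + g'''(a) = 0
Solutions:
 g(a) = C1 + Integral(C2*airyai(-a) + C3*airybi(-a), a)


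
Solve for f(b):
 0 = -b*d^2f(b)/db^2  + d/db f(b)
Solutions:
 f(b) = C1 + C2*b^2


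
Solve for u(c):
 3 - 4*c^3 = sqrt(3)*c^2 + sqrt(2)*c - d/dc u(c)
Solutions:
 u(c) = C1 + c^4 + sqrt(3)*c^3/3 + sqrt(2)*c^2/2 - 3*c


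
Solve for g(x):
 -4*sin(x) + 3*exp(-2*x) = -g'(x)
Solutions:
 g(x) = C1 - 4*cos(x) + 3*exp(-2*x)/2


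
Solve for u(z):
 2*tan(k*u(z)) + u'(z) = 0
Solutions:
 u(z) = Piecewise((-asin(exp(C1*k - 2*k*z))/k + pi/k, Ne(k, 0)), (nan, True))
 u(z) = Piecewise((asin(exp(C1*k - 2*k*z))/k, Ne(k, 0)), (nan, True))


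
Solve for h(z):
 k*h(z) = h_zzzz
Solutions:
 h(z) = C1*exp(-k^(1/4)*z) + C2*exp(k^(1/4)*z) + C3*exp(-I*k^(1/4)*z) + C4*exp(I*k^(1/4)*z)


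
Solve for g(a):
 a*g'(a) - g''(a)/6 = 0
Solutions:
 g(a) = C1 + C2*erfi(sqrt(3)*a)


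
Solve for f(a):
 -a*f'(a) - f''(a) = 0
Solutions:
 f(a) = C1 + C2*erf(sqrt(2)*a/2)


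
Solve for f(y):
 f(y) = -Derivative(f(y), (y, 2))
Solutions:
 f(y) = C1*sin(y) + C2*cos(y)


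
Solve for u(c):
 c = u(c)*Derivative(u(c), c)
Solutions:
 u(c) = -sqrt(C1 + c^2)
 u(c) = sqrt(C1 + c^2)


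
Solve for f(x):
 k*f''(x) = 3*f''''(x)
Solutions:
 f(x) = C1 + C2*x + C3*exp(-sqrt(3)*sqrt(k)*x/3) + C4*exp(sqrt(3)*sqrt(k)*x/3)


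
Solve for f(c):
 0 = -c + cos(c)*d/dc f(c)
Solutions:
 f(c) = C1 + Integral(c/cos(c), c)


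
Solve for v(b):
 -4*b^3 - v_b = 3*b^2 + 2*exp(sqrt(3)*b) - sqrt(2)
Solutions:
 v(b) = C1 - b^4 - b^3 + sqrt(2)*b - 2*sqrt(3)*exp(sqrt(3)*b)/3
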